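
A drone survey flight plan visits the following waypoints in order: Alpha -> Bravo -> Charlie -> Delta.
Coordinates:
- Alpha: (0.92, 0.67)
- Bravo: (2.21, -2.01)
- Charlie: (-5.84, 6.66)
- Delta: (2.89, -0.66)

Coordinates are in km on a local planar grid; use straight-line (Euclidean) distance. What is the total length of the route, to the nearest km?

26 km

Leg distances:
Alpha→Bravo: 3.0 km  (cumulative 3.0 km)
Bravo→Charlie: 11.8 km  (cumulative 14.8 km)
Charlie→Delta: 11.4 km  (cumulative 26.2 km)
Total route length ≈ 26 km.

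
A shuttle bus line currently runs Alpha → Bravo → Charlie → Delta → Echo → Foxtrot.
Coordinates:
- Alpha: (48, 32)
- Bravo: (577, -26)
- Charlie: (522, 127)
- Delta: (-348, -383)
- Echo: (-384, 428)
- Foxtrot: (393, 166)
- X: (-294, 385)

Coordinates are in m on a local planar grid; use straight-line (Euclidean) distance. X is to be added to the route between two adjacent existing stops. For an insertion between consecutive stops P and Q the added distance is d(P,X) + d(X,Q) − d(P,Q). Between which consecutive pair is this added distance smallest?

Added distance for inserting X between each consecutive pair:
Alpha–Bravo: 922.4 m
Bravo–Charlie: 1656.3 m
Charlie–Delta: 617.2 m
Delta–Echo: 57.8 m
Echo–Foxtrot: 0.8 m
Smallest added distance is 0.8 m, inserting between Echo and Foxtrot.

between Echo and Foxtrot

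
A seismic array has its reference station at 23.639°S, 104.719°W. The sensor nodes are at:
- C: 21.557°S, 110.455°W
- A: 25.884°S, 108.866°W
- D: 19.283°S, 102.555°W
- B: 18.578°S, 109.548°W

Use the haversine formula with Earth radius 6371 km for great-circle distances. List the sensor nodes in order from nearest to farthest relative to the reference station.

Computing each great-circle distance from 23.639°S, 104.719°W:
A 25.884°S, 108.866°W: 487.4 km
D 19.283°S, 102.555°W: 533.6 km
C 21.557°S, 110.455°W: 632.6 km
B 18.578°S, 109.548°W: 753.2 km

A, D, C, B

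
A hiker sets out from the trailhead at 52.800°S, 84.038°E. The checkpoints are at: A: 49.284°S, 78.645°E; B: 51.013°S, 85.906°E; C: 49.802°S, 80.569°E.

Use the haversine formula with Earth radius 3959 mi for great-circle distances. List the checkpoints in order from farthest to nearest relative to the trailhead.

Computing each great-circle distance from 52.800°S, 84.038°E:
A 49.284°S, 78.645°E: 337.3 mi
C 49.802°S, 80.569°E: 255.6 mi
B 51.013°S, 85.906°E: 146.9 mi

A, C, B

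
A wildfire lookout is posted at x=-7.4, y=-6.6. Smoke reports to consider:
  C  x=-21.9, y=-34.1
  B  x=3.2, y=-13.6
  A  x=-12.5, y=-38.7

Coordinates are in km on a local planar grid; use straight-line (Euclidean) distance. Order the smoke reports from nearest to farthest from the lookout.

B, C, A

Distance from the lookout at x=-7.4, y=-6.6 to each:
B x=3.2, y=-13.6: 12.7 km
C x=-21.9, y=-34.1: 31.1 km
A x=-12.5, y=-38.7: 32.5 km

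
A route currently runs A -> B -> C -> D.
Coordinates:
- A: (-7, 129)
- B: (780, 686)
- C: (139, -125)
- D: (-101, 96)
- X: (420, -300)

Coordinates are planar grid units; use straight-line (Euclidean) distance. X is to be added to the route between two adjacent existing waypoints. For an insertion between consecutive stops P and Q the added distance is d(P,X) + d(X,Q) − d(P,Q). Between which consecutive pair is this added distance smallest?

Added distance for inserting X between each consecutive pair:
A–B: 690.8
B–C: 347.0
C–D: 659.2
Smallest added distance is 347.0, inserting between B and C.

between B and C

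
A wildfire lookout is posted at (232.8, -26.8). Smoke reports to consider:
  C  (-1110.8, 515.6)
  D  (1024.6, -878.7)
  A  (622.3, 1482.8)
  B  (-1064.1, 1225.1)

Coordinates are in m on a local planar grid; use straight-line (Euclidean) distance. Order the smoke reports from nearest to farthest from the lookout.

Distance from the lookout at (232.8, -26.8) to each:
D (1024.6, -878.7): 1163.0 m
C (-1110.8, 515.6): 1449.0 m
A (622.3, 1482.8): 1559.0 m
B (-1064.1, 1225.1): 1802.6 m

D, C, A, B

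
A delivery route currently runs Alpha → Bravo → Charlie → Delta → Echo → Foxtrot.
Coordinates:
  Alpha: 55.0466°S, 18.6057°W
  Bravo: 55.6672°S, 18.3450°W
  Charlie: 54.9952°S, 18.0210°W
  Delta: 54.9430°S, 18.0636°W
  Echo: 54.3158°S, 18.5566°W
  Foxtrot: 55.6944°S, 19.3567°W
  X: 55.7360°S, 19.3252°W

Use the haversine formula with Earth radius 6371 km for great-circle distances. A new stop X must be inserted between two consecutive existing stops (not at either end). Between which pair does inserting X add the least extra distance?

between Echo and Foxtrot

Added distance for inserting X between each consecutive pair:
Alpha–Bravo: 80.1 km
Bravo–Charlie: 100.9 km
Charlie–Delta: 229.0 km
Delta–Echo: 207.6 km
Echo–Foxtrot: 8.8 km
Smallest added distance is 8.8 km, inserting between Echo and Foxtrot.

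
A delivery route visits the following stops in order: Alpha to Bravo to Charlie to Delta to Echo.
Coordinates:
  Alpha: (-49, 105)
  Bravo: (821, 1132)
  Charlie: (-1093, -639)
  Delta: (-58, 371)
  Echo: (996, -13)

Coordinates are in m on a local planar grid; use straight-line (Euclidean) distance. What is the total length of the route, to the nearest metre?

6522 m

Leg distances:
Alpha→Bravo: 1346.0 m  (cumulative 1346.0 m)
Bravo→Charlie: 2607.6 m  (cumulative 3953.6 m)
Charlie→Delta: 1446.1 m  (cumulative 5399.8 m)
Delta→Echo: 1121.8 m  (cumulative 6521.5 m)
Total route length ≈ 6522 m.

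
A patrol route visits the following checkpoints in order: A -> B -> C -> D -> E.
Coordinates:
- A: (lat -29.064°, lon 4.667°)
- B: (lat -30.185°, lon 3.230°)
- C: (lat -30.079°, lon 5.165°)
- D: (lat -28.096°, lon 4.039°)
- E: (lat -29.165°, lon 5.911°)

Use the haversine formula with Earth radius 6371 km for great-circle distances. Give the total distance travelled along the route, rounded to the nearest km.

Leg distances:
A→B: 186.6 km  (cumulative 186.6 km)
B→C: 186.5 km  (cumulative 373.1 km)
C→D: 246.1 km  (cumulative 619.2 km)
D→E: 218.0 km  (cumulative 837.2 km)
Total route length ≈ 837 km.

837 km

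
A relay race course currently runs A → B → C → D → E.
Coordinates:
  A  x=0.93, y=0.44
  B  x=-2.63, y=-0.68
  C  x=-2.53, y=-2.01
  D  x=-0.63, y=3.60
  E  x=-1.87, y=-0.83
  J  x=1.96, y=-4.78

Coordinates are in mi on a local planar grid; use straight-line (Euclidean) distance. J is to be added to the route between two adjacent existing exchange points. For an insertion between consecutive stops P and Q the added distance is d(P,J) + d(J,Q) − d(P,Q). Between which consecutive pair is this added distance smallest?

Added distance for inserting J between each consecutive pair:
A–B: 7.7 mi
B–C: 10.1 mi
C–D: 8.1 mi
D–E: 9.7 mi
Smallest added distance is 7.7 mi, inserting between A and B.

between A and B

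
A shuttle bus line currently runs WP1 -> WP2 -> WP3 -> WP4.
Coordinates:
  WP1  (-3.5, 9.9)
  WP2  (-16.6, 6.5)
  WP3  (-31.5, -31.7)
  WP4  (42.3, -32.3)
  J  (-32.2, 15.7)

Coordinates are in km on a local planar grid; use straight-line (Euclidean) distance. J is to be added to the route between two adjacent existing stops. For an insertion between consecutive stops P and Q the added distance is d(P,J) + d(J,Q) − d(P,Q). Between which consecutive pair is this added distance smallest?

Added distance for inserting J between each consecutive pair:
WP1–WP2: 33.9 km
WP2–WP3: 24.5 km
WP3–WP4: 62.2 km
Smallest added distance is 24.5 km, inserting between WP2 and WP3.

between WP2 and WP3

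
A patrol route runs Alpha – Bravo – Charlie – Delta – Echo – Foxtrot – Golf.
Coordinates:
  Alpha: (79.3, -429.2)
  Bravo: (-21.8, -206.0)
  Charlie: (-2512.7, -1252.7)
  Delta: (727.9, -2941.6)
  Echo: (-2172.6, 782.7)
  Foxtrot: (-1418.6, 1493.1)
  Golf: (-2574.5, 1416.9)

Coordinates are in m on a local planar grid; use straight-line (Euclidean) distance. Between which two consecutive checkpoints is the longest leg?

Leg distances:
Alpha→Bravo: 245.0 m
Bravo→Charlie: 2701.9 m
Charlie→Delta: 3654.3 m
Delta→Echo: 4720.5 m
Echo→Foxtrot: 1035.9 m
Foxtrot→Golf: 1158.4 m
The longest leg is Delta–Echo at 4720.5 m.

Delta–Echo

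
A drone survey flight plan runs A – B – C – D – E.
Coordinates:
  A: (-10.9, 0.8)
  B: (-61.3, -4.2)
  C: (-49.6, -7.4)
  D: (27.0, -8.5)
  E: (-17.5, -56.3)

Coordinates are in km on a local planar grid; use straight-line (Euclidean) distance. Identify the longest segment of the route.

Leg distances:
A→B: 50.6 km
B→C: 12.1 km
C→D: 76.6 km
D→E: 65.3 km
The longest leg is C–D at 76.6 km.

C–D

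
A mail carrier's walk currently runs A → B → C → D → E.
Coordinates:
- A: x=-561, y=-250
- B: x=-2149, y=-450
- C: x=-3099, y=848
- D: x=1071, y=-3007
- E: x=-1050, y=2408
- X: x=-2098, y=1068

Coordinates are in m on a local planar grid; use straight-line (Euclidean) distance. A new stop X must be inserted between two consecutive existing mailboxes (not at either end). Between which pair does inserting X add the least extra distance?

Added distance for inserting X between each consecutive pair:
A–B: 1943.0 m
B–C: 935.2 m
C–D: 508.2 m
D–E: 1047.8 m
Smallest added distance is 508.2 m, inserting between C and D.

between C and D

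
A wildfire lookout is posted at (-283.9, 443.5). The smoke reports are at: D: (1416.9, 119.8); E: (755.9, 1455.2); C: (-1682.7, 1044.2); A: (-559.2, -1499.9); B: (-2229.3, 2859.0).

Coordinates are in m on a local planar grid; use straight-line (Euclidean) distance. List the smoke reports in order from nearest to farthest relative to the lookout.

Computing each straight-line distance from (-283.9, 443.5):
E (755.9, 1455.2): 1450.8 m
C (-1682.7, 1044.2): 1522.3 m
D (1416.9, 119.8): 1731.3 m
A (-559.2, -1499.9): 1962.8 m
B (-2229.3, 2859.0): 3101.5 m

E, C, D, A, B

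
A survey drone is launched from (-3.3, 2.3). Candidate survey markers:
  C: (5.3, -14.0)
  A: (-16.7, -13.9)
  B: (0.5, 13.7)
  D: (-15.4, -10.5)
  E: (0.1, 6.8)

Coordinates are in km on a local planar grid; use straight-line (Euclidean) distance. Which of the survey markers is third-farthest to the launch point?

D

Distances from the launch point ((-3.3, 2.3)):
A: 21.0 km
C: 18.4 km
D: 17.6 km
B: 12.0 km
E: 5.6 km
The third-farthest is D at 17.6 km.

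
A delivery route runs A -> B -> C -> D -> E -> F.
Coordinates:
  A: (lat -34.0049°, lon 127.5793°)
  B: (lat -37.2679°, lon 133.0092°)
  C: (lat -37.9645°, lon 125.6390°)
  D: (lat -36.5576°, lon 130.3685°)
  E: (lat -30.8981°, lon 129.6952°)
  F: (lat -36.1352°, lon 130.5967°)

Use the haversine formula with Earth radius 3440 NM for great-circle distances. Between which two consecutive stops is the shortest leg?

C–D

Leg distances:
A→B: 329.4 NM
B→C: 352.9 NM
C→D: 241.2 NM
D→E: 341.4 NM
E→F: 317.6 NM
The shortest leg is C–D at 241.2 NM.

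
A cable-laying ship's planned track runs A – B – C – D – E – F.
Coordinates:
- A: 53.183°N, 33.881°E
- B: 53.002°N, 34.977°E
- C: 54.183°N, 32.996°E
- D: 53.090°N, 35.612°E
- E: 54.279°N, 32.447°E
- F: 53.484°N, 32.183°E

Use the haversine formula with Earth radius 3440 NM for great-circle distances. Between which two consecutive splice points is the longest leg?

D–E

Leg distances:
A→B: 41.0 NM
B→C: 100.0 NM
C→D: 113.9 NM
D→E: 133.3 NM
E→F: 48.6 NM
The longest leg is D–E at 133.3 NM.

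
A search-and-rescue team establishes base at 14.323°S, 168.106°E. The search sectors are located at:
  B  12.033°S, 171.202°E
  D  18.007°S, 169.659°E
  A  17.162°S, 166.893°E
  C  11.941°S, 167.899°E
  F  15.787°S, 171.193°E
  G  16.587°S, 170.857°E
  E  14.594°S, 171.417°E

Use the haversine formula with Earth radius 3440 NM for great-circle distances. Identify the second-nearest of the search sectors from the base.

A

Distance to each, sorted:
C: 143.5 NM
A: 184.3 NM
E: 193.2 NM
F: 199.4 NM
G: 209.3 NM
B: 227.3 NM
D: 238.6 NM
The second-nearest is A at 184.3 NM.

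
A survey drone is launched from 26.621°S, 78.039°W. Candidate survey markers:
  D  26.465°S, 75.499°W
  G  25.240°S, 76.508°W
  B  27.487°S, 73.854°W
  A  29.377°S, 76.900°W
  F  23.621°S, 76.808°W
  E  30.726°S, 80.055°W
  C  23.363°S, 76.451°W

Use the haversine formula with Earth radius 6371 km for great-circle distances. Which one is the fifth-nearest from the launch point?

Distances from the launch point (26.621°S, 78.039°W):
G: 216.8 km
D: 253.3 km
A: 326.2 km
F: 355.9 km
C: 396.0 km
B: 425.4 km
E: 497.0 km
The fifth-nearest is C at 396.0 km.

C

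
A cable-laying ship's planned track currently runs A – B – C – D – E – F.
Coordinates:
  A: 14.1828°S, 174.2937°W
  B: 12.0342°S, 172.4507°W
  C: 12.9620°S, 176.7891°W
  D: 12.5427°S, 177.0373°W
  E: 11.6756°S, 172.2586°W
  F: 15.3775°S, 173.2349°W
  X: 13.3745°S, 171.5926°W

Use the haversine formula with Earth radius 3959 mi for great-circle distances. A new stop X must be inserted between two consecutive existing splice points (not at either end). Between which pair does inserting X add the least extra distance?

Added distance for inserting X between each consecutive pair:
A–B: 105.4 mi
B–C: 160.4 mi
C–D: 688.4 mi
D–E: 168.4 mi
E–F: 38.4 mi
Smallest added distance is 38.4 mi, inserting between E and F.

between E and F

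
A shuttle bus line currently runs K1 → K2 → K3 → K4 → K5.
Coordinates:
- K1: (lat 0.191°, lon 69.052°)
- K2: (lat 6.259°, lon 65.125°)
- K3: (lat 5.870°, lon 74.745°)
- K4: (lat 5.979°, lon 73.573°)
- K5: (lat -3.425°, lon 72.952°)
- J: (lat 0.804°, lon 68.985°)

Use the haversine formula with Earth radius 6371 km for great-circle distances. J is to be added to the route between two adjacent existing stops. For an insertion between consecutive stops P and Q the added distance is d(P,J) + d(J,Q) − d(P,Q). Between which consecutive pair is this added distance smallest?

Added distance for inserting J between each consecutive pair:
K1–K2: 7.9 km
K2–K3: 529.9 km
K3–K4: 1490.1 km
K4–K5: 365.0 km
Smallest added distance is 7.9 km, inserting between K1 and K2.

between K1 and K2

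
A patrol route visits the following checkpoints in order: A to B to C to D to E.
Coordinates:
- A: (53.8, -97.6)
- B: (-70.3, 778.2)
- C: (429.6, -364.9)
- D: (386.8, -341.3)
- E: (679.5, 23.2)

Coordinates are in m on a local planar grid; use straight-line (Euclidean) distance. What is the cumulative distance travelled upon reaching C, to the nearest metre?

Leg distances:
A→B: 884.5 m  (cumulative 884.5 m)
B→C: 1247.6 m  (cumulative 2132.2 m)
Cumulative distance at C ≈ 2132 m.

2132 m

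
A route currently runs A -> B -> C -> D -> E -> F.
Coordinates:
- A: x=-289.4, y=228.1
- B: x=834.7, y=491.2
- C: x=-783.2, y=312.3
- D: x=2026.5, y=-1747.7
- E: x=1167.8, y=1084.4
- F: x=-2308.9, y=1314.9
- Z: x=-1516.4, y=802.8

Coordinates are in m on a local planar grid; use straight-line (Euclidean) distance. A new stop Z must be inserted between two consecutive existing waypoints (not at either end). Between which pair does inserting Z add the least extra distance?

between E and F

Added distance for inserting Z between each consecutive pair:
A–B: 2572.1 m
B–C: 1626.0 m
C–D: 1763.6 m
D–E: 4105.0 m
E–F: 158.2 m
Smallest added distance is 158.2 m, inserting between E and F.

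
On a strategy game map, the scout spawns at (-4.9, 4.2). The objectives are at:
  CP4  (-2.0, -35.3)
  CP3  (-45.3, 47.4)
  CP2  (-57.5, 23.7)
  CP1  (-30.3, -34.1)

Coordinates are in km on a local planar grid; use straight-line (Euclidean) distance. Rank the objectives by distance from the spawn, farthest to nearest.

Computing each straight-line distance from (-4.9, 4.2):
CP3 (-45.3, 47.4): 59.1 km
CP2 (-57.5, 23.7): 56.1 km
CP1 (-30.3, -34.1): 46.0 km
CP4 (-2.0, -35.3): 39.6 km

CP3, CP2, CP1, CP4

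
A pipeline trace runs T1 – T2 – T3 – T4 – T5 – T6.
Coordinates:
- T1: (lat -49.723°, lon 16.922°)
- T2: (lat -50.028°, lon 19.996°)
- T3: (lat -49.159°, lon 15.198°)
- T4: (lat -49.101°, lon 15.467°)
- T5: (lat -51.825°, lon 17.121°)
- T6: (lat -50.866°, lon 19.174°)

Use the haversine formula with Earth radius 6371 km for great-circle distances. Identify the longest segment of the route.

T2–T3

Leg distances:
T1→T2: 222.9 km
T2→T3: 359.0 km
T3→T4: 20.6 km
T4→T5: 324.7 km
T5→T6: 178.0 km
The longest leg is T2–T3 at 359.0 km.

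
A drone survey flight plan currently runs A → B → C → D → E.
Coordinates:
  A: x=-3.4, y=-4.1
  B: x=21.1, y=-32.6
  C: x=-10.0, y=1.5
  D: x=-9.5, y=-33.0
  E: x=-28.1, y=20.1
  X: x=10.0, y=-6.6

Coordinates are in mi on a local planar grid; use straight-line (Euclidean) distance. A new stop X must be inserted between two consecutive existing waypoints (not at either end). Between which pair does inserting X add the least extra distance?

between B and C

Added distance for inserting X between each consecutive pair:
A–B: 4.3 mi
B–C: 3.7 mi
C–D: 19.9 mi
D–E: 23.1 mi
Smallest added distance is 3.7 mi, inserting between B and C.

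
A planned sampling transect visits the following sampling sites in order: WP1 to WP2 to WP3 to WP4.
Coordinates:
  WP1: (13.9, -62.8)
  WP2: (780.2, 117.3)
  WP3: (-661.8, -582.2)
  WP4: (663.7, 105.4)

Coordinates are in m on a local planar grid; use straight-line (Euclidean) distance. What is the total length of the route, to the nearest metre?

Leg distances:
WP1→WP2: 787.2 m  (cumulative 787.2 m)
WP2→WP3: 1602.7 m  (cumulative 2389.9 m)
WP3→WP4: 1493.2 m  (cumulative 3883.1 m)
Total route length ≈ 3883 m.

3883 m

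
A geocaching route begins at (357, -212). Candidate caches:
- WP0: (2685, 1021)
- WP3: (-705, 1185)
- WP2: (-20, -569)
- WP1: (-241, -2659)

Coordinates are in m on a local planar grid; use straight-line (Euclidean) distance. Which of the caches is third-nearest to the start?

WP1

Distance to each, sorted:
WP2: 519.2 m
WP3: 1754.8 m
WP1: 2519.0 m
WP0: 2634.4 m
The third-nearest is WP1 at 2519.0 m.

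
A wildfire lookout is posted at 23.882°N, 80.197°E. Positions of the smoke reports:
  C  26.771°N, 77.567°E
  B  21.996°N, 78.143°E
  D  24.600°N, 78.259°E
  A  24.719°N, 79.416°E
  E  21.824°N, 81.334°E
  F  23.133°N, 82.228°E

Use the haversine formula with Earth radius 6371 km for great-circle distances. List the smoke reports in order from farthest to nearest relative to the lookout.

C, B, E, F, D, A

Distances from the lookout:
C 26.771°N, 77.567°E: 416.0 km
B 21.996°N, 78.143°E: 297.0 km
E 21.824°N, 81.334°E: 256.8 km
F 23.133°N, 82.228°E: 223.2 km
D 24.600°N, 78.259°E: 212.1 km
A 24.719°N, 79.416°E: 122.2 km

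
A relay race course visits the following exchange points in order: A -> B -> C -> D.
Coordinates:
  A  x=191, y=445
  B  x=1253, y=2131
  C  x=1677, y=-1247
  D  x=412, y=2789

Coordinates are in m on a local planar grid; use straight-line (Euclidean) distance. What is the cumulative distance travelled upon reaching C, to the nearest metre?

Leg distances:
A→B: 1992.6 m  (cumulative 1992.6 m)
B→C: 3404.5 m  (cumulative 5397.1 m)
Cumulative distance at C ≈ 5397 m.

5397 m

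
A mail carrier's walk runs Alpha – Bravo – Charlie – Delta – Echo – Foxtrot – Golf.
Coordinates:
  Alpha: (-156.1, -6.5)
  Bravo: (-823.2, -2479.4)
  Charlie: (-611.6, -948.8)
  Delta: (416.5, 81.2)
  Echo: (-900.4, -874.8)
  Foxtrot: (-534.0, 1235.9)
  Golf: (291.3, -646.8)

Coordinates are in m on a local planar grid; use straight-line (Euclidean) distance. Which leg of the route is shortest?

Leg distances:
Alpha→Bravo: 2561.3 m
Bravo→Charlie: 1545.2 m
Charlie→Delta: 1455.3 m
Delta→Echo: 1627.3 m
Echo→Foxtrot: 2142.3 m
Foxtrot→Golf: 2055.6 m
The shortest leg is Charlie–Delta at 1455.3 m.

Charlie–Delta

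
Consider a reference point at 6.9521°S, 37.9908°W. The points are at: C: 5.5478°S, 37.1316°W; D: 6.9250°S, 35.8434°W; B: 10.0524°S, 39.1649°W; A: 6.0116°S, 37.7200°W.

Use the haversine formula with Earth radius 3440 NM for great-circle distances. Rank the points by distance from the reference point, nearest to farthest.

A, C, D, B

Computing each great-circle distance from 6.9521°S, 37.9908°W:
A 6.0116°S, 37.7200°W: 58.7 NM
C 5.5478°S, 37.1316°W: 98.7 NM
D 6.9250°S, 35.8434°W: 128.0 NM
B 10.0524°S, 39.1649°W: 198.8 NM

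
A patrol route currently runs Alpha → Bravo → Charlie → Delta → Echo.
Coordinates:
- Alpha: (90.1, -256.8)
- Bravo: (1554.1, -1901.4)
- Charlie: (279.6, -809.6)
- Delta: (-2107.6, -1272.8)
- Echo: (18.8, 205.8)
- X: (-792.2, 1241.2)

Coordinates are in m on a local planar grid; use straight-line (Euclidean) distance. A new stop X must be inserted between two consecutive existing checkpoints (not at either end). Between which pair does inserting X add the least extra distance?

between Delta and Echo

Added distance for inserting X between each consecutive pair:
Alpha–Bravo: 3458.6 m
Bravo–Charlie: 4557.6 m
Charlie–Delta: 2719.6 m
Delta–Echo: 1562.6 m
Smallest added distance is 1562.6 m, inserting between Delta and Echo.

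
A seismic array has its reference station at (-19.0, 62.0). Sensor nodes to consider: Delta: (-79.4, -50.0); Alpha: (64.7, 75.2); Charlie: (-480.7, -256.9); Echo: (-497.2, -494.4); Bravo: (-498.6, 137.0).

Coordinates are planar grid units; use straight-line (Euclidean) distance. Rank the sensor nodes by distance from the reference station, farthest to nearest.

Distances from the reference station:
Echo (-497.2, -494.4): 733.7
Charlie (-480.7, -256.9): 561.1
Bravo (-498.6, 137.0): 485.4
Delta (-79.4, -50.0): 127.2
Alpha (64.7, 75.2): 84.7

Echo, Charlie, Bravo, Delta, Alpha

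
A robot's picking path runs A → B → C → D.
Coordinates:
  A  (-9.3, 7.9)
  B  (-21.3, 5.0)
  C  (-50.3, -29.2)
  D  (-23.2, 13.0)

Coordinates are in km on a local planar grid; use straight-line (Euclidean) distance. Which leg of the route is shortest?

A–B

Leg distances:
A→B: 12.3 km
B→C: 44.8 km
C→D: 50.2 km
The shortest leg is A–B at 12.3 km.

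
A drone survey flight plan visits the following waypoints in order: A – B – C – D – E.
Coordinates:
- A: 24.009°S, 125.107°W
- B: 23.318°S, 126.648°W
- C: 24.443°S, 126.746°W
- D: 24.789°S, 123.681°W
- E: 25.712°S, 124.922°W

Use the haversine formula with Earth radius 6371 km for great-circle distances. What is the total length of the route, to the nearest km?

Leg distances:
A→B: 174.7 km  (cumulative 174.7 km)
B→C: 125.5 km  (cumulative 300.2 km)
C→D: 312.2 km  (cumulative 612.4 km)
D→E: 161.6 km  (cumulative 774.0 km)
Total route length ≈ 774 km.

774 km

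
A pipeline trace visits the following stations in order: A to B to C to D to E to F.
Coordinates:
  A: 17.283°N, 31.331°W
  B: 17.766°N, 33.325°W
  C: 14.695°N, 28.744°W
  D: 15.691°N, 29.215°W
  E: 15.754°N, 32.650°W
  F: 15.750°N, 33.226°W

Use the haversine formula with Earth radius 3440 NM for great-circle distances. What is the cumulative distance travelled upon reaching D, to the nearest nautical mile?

506 NM

Leg distances:
A→B: 117.8 NM  (cumulative 117.8 NM)
B→C: 322.0 NM  (cumulative 439.8 NM)
C→D: 65.7 NM  (cumulative 505.6 NM)
Cumulative distance at D ≈ 506 NM.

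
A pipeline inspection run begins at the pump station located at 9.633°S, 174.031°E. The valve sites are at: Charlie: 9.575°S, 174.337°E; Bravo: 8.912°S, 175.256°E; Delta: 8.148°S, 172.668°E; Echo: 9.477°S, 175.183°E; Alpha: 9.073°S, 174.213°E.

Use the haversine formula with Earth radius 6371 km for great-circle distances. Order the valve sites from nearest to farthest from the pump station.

Computing each great-circle distance from 9.633°S, 174.031°E:
Charlie 9.575°S, 174.337°E: 34.2 km
Alpha 9.073°S, 174.213°E: 65.4 km
Echo 9.477°S, 175.183°E: 127.5 km
Bravo 8.912°S, 175.256°E: 156.5 km
Delta 8.148°S, 172.668°E: 222.9 km

Charlie, Alpha, Echo, Bravo, Delta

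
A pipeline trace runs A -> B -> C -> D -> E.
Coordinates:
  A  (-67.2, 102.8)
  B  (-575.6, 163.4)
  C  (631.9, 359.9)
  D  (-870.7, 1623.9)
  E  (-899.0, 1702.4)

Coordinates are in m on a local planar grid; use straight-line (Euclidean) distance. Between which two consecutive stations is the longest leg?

C–D

Leg distances:
A→B: 512.0 m
B→C: 1223.4 m
C→D: 1963.5 m
D→E: 83.4 m
The longest leg is C–D at 1963.5 m.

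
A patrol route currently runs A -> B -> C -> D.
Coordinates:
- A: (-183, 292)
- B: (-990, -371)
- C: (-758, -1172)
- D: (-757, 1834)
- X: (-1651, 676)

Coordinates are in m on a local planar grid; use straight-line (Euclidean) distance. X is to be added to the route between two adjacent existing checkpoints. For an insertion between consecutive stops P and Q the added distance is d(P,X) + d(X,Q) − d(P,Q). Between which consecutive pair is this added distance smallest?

Added distance for inserting X between each consecutive pair:
A–B: 1711.2 m
B–C: 2456.7 m
C–D: 509.4 m
Smallest added distance is 509.4 m, inserting between C and D.

between C and D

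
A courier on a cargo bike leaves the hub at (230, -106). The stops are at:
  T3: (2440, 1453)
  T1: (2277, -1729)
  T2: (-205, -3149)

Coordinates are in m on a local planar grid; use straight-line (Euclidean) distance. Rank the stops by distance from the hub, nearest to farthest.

Distance from the hub at (230, -106) to each:
T1 (2277, -1729): 2612.3 m
T3 (2440, 1453): 2704.5 m
T2 (-205, -3149): 3073.9 m

T1, T3, T2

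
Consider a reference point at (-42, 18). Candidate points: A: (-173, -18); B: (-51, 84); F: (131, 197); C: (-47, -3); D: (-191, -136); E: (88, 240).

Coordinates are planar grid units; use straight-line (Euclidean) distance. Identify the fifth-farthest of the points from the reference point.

Distance to each, sorted:
E: 257.3
F: 248.9
D: 214.3
A: 135.9
B: 66.6
C: 21.6
The fifth-farthest is B at 66.6.

B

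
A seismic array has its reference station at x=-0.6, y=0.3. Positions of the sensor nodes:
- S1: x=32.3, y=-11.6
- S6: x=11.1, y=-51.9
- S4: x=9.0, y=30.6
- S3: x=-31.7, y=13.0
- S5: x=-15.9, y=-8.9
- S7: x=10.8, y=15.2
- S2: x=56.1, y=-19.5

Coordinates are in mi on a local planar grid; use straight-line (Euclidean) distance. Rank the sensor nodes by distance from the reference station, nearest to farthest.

Distances from the reference station:
S5 x=-15.9, y=-8.9: 17.9 mi
S7 x=10.8, y=15.2: 18.8 mi
S4 x=9.0, y=30.6: 31.8 mi
S3 x=-31.7, y=13.0: 33.6 mi
S1 x=32.3, y=-11.6: 35.0 mi
S6 x=11.1, y=-51.9: 53.5 mi
S2 x=56.1, y=-19.5: 60.1 mi

S5, S7, S4, S3, S1, S6, S2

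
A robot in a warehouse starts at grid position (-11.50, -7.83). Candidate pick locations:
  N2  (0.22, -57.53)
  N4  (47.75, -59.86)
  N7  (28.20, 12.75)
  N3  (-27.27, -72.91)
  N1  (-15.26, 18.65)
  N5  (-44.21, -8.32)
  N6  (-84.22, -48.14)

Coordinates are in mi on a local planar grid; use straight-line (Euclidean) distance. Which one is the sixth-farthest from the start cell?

N5

Distances from the start cell ((-11.50, -7.83)):
N6: 83.1 mi
N4: 78.9 mi
N3: 67.0 mi
N2: 51.1 mi
N7: 44.7 mi
N5: 32.7 mi
N1: 26.7 mi
The sixth-farthest is N5 at 32.7 mi.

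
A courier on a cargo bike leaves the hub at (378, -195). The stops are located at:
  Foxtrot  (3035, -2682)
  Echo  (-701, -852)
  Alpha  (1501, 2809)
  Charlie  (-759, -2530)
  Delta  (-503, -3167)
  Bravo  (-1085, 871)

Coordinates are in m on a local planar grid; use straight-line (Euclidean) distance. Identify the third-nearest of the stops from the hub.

Charlie

Distances from the hub ((378, -195)):
Echo: 1263.3 m
Bravo: 1810.2 m
Charlie: 2597.1 m
Delta: 3099.8 m
Alpha: 3207.0 m
Foxtrot: 3639.3 m
The third-nearest is Charlie at 2597.1 m.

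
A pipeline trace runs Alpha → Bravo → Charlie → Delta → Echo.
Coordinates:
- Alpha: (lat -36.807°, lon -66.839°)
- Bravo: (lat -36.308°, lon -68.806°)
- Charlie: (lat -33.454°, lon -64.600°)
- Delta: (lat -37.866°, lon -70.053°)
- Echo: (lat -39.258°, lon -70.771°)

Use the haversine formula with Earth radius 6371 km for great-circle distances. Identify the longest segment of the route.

Charlie–Delta

Leg distances:
Alpha→Bravo: 184.2 km
Bravo→Charlie: 497.8 km
Charlie→Delta: 695.0 km
Delta→Echo: 166.9 km
The longest leg is Charlie–Delta at 695.0 km.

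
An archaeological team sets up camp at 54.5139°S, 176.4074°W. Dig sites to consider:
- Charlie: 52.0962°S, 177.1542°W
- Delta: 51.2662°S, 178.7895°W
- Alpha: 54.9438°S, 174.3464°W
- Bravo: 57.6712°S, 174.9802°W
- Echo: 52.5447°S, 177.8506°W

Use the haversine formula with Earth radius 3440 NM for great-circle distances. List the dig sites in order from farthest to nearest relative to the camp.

Delta, Bravo, Charlie, Echo, Alpha

Distances from the camp:
Delta 51.2662°S, 178.7895°W: 213.2 NM
Bravo 57.6712°S, 174.9802°W: 195.5 NM
Charlie 52.0962°S, 177.1542°W: 147.6 NM
Echo 52.5447°S, 177.8506°W: 129.0 NM
Alpha 54.9438°S, 174.3464°W: 76.0 NM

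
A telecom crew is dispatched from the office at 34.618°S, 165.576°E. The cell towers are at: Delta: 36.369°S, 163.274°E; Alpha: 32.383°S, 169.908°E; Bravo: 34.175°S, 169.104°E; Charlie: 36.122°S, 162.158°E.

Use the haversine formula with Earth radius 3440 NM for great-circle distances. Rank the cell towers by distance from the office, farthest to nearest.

Alpha, Charlie, Bravo, Delta

Computing each great-circle distance from 34.618°S, 165.576°E:
Alpha 32.383°S, 169.908°E: 255.0 NM
Charlie 36.122°S, 162.158°E: 190.1 NM
Bravo 34.175°S, 169.104°E: 176.8 NM
Delta 36.369°S, 163.274°E: 154.0 NM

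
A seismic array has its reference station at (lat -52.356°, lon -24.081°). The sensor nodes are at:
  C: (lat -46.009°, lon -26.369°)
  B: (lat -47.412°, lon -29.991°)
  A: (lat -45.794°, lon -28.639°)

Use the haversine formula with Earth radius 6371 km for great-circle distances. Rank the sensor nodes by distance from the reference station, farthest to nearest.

Distance from the reference station at (lat -52.356°, lon -24.081°) to each:
A (lat -45.794°, lon -28.639°): 801.2 km
C (lat -46.009°, lon -26.369°): 725.0 km
B (lat -47.412°, lon -29.991°): 693.4 km

A, C, B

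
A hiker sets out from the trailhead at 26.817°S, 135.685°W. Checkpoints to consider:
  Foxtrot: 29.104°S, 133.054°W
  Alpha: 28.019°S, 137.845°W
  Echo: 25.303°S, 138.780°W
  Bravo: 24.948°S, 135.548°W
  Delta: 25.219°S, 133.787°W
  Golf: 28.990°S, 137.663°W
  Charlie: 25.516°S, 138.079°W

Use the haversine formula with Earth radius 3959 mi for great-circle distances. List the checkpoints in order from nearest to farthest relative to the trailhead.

Distances from the trailhead:
Bravo 24.948°S, 135.548°W: 129.4 mi
Alpha 28.019°S, 137.845°W: 156.4 mi
Delta 25.219°S, 133.787°W: 161.5 mi
Charlie 25.516°S, 138.079°W: 173.6 mi
Golf 28.990°S, 137.663°W: 192.7 mi
Echo 25.303°S, 138.780°W: 218.7 mi
Foxtrot 29.104°S, 133.054°W: 225.3 mi

Bravo, Alpha, Delta, Charlie, Golf, Echo, Foxtrot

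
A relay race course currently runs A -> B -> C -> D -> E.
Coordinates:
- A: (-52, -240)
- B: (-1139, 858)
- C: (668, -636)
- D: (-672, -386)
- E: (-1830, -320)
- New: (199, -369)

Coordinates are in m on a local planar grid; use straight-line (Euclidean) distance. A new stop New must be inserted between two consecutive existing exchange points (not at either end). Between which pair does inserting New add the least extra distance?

between B and C

Added distance for inserting New between each consecutive pair:
A–B: 552.6 m
B–C: 10.5 m
C–D: 47.7 m
D–E: 1740.9 m
Smallest added distance is 10.5 m, inserting between B and C.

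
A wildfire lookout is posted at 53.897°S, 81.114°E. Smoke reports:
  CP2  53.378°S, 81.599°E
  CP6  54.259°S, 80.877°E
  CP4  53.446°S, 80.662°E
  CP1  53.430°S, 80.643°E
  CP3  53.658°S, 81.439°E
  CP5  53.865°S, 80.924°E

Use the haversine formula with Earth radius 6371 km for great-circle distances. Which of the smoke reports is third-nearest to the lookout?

Distances from the lookout (53.897°S, 81.114°E):
CP5: 13.0 km
CP3: 34.1 km
CP6: 43.1 km
CP4: 58.3 km
CP1: 60.5 km
CP2: 66.0 km
The third-nearest is CP6 at 43.1 km.

CP6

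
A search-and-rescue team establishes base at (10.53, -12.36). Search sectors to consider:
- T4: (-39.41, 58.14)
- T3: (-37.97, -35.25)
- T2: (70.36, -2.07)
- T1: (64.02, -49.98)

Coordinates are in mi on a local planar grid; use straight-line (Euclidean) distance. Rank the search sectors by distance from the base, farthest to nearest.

T4, T1, T2, T3

Distance from the base at (10.53, -12.36) to each:
T4 (-39.41, 58.14): 86.4 mi
T1 (64.02, -49.98): 65.4 mi
T2 (70.36, -2.07): 60.7 mi
T3 (-37.97, -35.25): 53.6 mi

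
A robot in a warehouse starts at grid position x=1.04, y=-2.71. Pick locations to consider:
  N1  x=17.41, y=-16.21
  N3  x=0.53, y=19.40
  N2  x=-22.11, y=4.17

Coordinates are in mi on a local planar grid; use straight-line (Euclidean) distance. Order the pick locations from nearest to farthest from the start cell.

N1, N3, N2

Computing each straight-line distance from x=1.04, y=-2.71:
N1 x=17.41, y=-16.21: 21.2 mi
N3 x=0.53, y=19.40: 22.1 mi
N2 x=-22.11, y=4.17: 24.2 mi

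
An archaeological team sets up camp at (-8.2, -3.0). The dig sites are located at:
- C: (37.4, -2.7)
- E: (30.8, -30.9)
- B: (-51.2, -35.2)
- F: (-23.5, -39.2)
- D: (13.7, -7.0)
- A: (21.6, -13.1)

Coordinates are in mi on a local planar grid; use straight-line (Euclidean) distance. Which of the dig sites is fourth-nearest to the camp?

Distance to each, sorted:
D: 22.3 mi
A: 31.5 mi
F: 39.3 mi
C: 45.6 mi
E: 48.0 mi
B: 53.7 mi
The fourth-nearest is C at 45.6 mi.

C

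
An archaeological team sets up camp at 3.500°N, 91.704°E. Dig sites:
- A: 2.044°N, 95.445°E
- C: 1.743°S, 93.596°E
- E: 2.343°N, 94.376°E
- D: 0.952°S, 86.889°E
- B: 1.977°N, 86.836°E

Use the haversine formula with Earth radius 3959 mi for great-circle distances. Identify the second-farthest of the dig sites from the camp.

Distance to each, sorted:
D: 453.0 mi
C: 385.1 mi
B: 352.1 mi
A: 277.1 mi
E: 201.0 mi
The second-farthest is C at 385.1 mi.

C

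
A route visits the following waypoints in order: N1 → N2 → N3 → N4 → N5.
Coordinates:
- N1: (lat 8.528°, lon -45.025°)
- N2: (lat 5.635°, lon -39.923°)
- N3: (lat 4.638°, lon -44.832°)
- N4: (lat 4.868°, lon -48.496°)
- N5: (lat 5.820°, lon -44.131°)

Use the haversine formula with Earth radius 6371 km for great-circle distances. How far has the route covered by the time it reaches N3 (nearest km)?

Leg distances:
N1→N2: 648.4 km  (cumulative 648.4 km)
N2→N3: 554.8 km  (cumulative 1203.2 km)
Cumulative distance at N3 ≈ 1203 km.

1203 km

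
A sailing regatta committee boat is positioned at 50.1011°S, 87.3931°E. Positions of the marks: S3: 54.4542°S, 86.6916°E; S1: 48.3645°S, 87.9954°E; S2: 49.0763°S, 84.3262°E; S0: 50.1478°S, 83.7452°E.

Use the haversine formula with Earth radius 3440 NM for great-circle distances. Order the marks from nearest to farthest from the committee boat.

Computing each great-circle distance from 50.1011°S, 87.3931°E:
S1 48.3645°S, 87.9954°E: 106.9 NM
S2 49.0763°S, 84.3262°E: 134.3 NM
S0 50.1478°S, 83.7452°E: 140.4 NM
S3 54.4542°S, 86.6916°E: 262.6 NM

S1, S2, S0, S3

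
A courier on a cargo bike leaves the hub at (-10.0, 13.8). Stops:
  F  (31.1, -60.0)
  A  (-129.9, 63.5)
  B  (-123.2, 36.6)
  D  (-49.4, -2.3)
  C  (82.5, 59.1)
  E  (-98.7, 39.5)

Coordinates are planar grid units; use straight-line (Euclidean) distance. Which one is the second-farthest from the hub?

B

Distance to each, sorted:
A: 129.8
B: 115.5
C: 103.0
E: 92.3
F: 84.5
D: 42.6
The second-farthest is B at 115.5.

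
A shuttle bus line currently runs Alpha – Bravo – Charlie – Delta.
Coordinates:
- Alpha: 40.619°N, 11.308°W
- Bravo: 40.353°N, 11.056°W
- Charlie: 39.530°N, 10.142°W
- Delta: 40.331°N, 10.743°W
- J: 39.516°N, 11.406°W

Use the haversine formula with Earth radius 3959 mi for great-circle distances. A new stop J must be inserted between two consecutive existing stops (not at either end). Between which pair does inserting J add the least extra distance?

between Bravo and Charlie

Added distance for inserting J between each consecutive pair:
Alpha–Bravo: 114.5 mi
Bravo–Charlie: 53.4 mi
Charlie–Delta: 69.9 mi
Smallest added distance is 53.4 mi, inserting between Bravo and Charlie.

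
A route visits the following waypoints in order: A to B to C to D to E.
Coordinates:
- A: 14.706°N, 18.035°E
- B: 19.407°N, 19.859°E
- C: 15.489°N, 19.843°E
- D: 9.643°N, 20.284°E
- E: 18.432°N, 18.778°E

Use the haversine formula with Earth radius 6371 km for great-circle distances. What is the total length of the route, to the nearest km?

2636 km

Leg distances:
A→B: 557.5 km  (cumulative 557.5 km)
B→C: 435.7 km  (cumulative 993.2 km)
C→D: 651.8 km  (cumulative 1645.0 km)
D→E: 990.7 km  (cumulative 2635.6 km)
Total route length ≈ 2636 km.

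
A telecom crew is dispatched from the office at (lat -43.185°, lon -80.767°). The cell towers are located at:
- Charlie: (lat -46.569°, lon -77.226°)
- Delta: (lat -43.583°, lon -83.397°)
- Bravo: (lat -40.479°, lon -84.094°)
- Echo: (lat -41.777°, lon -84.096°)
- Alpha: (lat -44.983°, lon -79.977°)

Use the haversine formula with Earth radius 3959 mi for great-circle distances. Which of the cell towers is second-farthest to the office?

Bravo

Distances from the office ((lat -43.185°, lon -80.767°)):
Charlie: 291.0 mi
Bravo: 253.5 mi
Echo: 195.5 mi
Delta: 134.9 mi
Alpha: 130.3 mi
The second-farthest is Bravo at 253.5 mi.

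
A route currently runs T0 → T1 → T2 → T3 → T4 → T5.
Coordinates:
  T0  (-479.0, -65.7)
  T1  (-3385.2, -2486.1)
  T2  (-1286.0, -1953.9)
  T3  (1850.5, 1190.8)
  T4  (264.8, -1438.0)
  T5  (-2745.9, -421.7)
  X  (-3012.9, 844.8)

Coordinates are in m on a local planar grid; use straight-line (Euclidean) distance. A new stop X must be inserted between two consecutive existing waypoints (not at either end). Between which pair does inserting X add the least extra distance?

Added distance for inserting X between each consecutive pair:
T0–T1: 2262.1 m
T1–T2: 4474.6 m
T2–T3: 3722.8 m
T3–T4: 5800.0 m
T4–T5: 2111.0 m
Smallest added distance is 2111.0 m, inserting between T4 and T5.

between T4 and T5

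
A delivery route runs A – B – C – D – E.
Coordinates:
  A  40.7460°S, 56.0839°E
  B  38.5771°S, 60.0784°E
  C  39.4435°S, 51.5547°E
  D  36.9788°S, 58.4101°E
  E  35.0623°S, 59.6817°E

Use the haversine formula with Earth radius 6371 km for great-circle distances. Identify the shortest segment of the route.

D–E

Leg distances:
A→B: 418.4 km
B→C: 742.5 km
C→D: 658.4 km
D→E: 241.8 km
The shortest leg is D–E at 241.8 km.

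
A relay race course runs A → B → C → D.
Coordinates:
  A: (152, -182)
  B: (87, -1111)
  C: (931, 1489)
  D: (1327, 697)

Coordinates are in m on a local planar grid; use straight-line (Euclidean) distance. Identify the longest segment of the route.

Leg distances:
A→B: 931.3 m
B→C: 2733.6 m
C→D: 885.5 m
The longest leg is B–C at 2733.6 m.

B–C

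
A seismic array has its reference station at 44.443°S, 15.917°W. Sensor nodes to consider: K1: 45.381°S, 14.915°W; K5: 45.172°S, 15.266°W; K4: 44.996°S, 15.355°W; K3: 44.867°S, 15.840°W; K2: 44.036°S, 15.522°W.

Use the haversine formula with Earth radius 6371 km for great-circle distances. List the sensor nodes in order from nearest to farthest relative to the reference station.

Computing each great-circle distance from 44.443°S, 15.917°W:
K3 44.867°S, 15.840°W: 47.5 km
K2 44.036°S, 15.522°W: 55.1 km
K4 44.996°S, 15.355°W: 75.8 km
K5 45.172°S, 15.266°W: 96.0 km
K1 45.381°S, 14.915°W: 130.8 km

K3, K2, K4, K5, K1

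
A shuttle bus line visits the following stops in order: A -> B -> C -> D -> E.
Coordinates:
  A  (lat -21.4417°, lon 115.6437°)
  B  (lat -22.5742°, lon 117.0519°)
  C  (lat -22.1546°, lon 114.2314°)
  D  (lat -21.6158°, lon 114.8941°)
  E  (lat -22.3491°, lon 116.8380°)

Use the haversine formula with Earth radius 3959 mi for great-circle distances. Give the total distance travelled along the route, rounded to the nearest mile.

Leg distances:
A→B: 119.4 mi  (cumulative 119.4 mi)
B→C: 182.5 mi  (cumulative 302.0 mi)
C→D: 56.5 mi  (cumulative 358.5 mi)
D→E: 134.5 mi  (cumulative 492.9 mi)
Total route length ≈ 493 mi.

493 mi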